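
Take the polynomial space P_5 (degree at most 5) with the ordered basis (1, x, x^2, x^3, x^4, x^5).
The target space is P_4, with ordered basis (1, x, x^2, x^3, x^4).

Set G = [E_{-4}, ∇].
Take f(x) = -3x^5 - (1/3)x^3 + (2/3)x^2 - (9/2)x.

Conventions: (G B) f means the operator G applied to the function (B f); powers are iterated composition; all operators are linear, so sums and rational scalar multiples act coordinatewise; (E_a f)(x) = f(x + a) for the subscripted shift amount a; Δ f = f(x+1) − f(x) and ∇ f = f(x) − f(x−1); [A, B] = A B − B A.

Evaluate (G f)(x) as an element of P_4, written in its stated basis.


the image equals g(x) = 0

∇ f = -15x^4 + 30x^3 - 31x^2 + (52/3)x - 17/2
E_{-4} ∇ f = -15x^4 + 270x^3 - 1831x^2 + (16636/3)x - 38003/6
E_{-4} f = -3x^5 + 60x^4 - (1441/3)x^3 + (5774/3)x^2 - (23195/6)x + 3122
∇ E_{-4} f = -15x^4 + 270x^3 - 1831x^2 + (16636/3)x - 38003/6
[E_{-4}, ∇] f = 0


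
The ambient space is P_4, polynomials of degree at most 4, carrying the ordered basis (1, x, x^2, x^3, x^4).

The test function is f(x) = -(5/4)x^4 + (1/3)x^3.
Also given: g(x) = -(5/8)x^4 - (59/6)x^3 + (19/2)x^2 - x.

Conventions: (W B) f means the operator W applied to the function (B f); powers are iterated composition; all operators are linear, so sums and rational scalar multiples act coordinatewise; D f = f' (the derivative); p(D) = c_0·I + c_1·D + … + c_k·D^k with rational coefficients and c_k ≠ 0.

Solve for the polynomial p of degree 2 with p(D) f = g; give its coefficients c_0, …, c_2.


D^0 f = -(5/4)x^4 + (1/3)x^3
D^1 f = -5x^3 + x^2
D^2 f = -15x^2 + 2x
matching coefficients of g against c_0 f + c_1 Df + … from the top degree down determines the c_i
solution: c_0 = 1/2, c_1 = 2, c_2 = -1/2

p(D) = (1/2)·I + 2·D − (1/2)·D^2, i.e. c_0 = 1/2, c_1 = 2, c_2 = -1/2


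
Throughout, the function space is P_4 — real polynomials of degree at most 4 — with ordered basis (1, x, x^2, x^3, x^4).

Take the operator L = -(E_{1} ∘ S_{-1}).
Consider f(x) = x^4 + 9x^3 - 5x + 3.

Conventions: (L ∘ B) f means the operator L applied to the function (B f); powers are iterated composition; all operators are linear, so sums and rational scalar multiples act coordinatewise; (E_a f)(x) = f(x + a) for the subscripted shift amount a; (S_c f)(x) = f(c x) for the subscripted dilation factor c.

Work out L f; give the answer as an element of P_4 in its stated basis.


the image equals g(x) = -x^4 + 5x^3 + 21x^2 + 18x

S_{-1} f = x^4 - 9x^3 + 5x + 3
E_{1} S_{-1} f = x^4 - 5x^3 - 21x^2 - 18x
(-(E_{1} ∘ S_{-1})) f = -x^4 + 5x^3 + 21x^2 + 18x


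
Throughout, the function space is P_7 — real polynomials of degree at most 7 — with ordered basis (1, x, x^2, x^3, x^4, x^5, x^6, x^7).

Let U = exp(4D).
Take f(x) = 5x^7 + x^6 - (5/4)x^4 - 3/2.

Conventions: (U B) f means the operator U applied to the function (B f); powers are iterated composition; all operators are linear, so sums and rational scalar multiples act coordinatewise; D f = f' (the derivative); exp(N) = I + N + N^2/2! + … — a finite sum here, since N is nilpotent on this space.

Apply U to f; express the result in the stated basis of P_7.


order-1 term: 140x^6 + 24x^5 - 20x^3
order-2 term: 1680x^5 + 240x^4 - 120x^2
order-3 term: 11200x^4 + 1280x^3 - 320x
order-4 term: 44800x^3 + 3840x^2 - 320
order-5 term: 107520x^2 + 6144x
order-6 term: 143360x + 4096
order-7 term: 81920
the series for exp(4D) f terminates at order 7
exp(4D) f = 5x^7 + 141x^6 + 1704x^5 + (45755/4)x^4 + 46060x^3 + 111240x^2 + 149184x + 171389/2

the result is g(x) = 5x^7 + 141x^6 + 1704x^5 + (45755/4)x^4 + 46060x^3 + 111240x^2 + 149184x + 171389/2


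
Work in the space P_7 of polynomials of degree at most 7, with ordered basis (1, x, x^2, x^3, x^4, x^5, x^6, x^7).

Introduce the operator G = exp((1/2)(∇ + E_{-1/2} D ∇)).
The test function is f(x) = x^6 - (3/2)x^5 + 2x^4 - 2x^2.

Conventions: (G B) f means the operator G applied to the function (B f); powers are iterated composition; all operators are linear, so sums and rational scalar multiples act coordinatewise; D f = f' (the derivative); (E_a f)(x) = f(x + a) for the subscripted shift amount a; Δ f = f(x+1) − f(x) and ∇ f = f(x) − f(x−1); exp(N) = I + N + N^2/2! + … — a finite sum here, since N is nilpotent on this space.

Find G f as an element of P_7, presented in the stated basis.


order-1 term: 3x^5 + (15/4)x^4 - (107/2)x^3 + (267/2)x^2 - 139x + 819/16
order-2 term: (15/4)x^4 + (45/4)x^3 - 72x^2 + (423/8)x + 235/4
order-3 term: (5/2)x^3 + (75/8)x^2 - (247/8)x - 81/16
order-4 term: (15/16)x^2 + (105/32)x - 17/4
order-5 term: (3/16)x + 27/64
order-6 term: 1/64
the series for exp((1/2)(∇ + E_{-1/2} D ∇)) f terminates at order 6
exp((1/2)(∇ + E_{-1/2} D ∇)) f = x^6 + (3/2)x^5 + (19/2)x^4 - (159/4)x^3 + (1117/16)x^2 - (3633/32)x + 1617/16

the image equals g(x) = x^6 + (3/2)x^5 + (19/2)x^4 - (159/4)x^3 + (1117/16)x^2 - (3633/32)x + 1617/16


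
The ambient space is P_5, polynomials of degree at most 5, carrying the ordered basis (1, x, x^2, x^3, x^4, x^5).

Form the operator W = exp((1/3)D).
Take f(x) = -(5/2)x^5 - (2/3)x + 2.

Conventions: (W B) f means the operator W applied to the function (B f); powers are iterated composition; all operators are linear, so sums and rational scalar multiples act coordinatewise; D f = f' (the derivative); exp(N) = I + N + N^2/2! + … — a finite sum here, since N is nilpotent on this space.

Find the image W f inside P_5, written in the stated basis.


order-1 term: -(25/6)x^4 - 2/9
order-2 term: -(25/9)x^3
order-3 term: -(25/27)x^2
order-4 term: -(25/162)x
order-5 term: -5/486
the series for exp((1/3)D) f terminates at order 5
exp((1/3)D) f = -(5/2)x^5 - (25/6)x^4 - (25/9)x^3 - (25/27)x^2 - (133/162)x + 859/486

g(x) = -(5/2)x^5 - (25/6)x^4 - (25/9)x^3 - (25/27)x^2 - (133/162)x + 859/486


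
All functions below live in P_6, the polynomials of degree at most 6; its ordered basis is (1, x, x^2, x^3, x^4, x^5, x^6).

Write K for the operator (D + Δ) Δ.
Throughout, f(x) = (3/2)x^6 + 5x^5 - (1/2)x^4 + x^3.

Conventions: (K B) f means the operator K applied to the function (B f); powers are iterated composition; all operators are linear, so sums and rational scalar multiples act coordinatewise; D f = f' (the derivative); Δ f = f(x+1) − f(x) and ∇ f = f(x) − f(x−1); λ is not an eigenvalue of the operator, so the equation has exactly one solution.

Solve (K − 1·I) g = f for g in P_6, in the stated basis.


g(x) = -(3/2)x^6 - 5x^5 - (179/2)x^4 - 471x^3 - 3003x^2 - 9639x - 18139

write g with unknown coordinates in the stated basis and equate coefficients in (K − 1·I) g = f
solving from the highest basis element down gives g = -(3/2)x^6 - 5x^5 - (179/2)x^4 - 471x^3 - 3003x^2 - 9639x - 18139
check: K g = -90x^4 - 470x^3 - 3003x^2 - 9639x - 18139
so K g − 1·g = (3/2)x^6 + 5x^5 - (1/2)x^4 + x^3 = f ✓


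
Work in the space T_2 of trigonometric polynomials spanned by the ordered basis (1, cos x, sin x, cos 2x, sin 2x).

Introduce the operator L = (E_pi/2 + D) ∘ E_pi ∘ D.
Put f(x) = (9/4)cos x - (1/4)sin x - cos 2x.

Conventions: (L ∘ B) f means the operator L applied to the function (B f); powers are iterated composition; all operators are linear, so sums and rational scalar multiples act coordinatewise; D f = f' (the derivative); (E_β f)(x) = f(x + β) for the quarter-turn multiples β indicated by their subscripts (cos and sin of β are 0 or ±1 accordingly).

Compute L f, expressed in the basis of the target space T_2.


D f = -(1/4)cos x - (9/4)sin x + 2sin 2x
E_pi D f = (1/4)cos x + (9/4)sin x + 2sin 2x
E_pi/2 (E_pi ∘ D) f = (9/4)cos x - (1/4)sin x - 2sin 2x
D (E_pi ∘ D) f = (9/4)cos x - (1/4)sin x + 4cos 2x
(E_pi/2 + D) (E_pi ∘ D) f = (9/2)cos x - (1/2)sin x + 4cos 2x - 2sin 2x

the image equals g(x) = (9/2)cos x - (1/2)sin x + 4cos 2x - 2sin 2x


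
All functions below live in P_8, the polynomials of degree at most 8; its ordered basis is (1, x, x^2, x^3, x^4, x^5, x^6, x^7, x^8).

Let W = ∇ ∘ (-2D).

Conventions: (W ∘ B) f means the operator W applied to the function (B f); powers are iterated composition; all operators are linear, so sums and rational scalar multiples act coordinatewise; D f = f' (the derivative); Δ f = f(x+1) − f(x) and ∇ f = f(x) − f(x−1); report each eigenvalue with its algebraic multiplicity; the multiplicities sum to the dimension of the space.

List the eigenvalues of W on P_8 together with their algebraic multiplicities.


image of 1: 0
image of x: 0
image of x^2: -4
image of x^3: -12x + 6
image of x^4: -24x^2 + 24x - 8
image of x^5: -40x^3 + 60x^2 - 40x + 10
image of x^6: -60x^4 + 120x^3 - 120x^2 + 60x - 12
image of x^7: -84x^5 + 210x^4 - 280x^3 + 210x^2 - 84x + 14
image of x^8: -112x^6 + 336x^5 - 560x^4 + 560x^3 - 336x^2 + 112x - 16
the matrix is upper triangular; its diagonal is (0, 0, 0, 0, 0, 0, 0, 0, 0)
for a triangular matrix the eigenvalues are the diagonal entries, with algebraic multiplicity their repetition count

λ = 0 (multiplicity 9)


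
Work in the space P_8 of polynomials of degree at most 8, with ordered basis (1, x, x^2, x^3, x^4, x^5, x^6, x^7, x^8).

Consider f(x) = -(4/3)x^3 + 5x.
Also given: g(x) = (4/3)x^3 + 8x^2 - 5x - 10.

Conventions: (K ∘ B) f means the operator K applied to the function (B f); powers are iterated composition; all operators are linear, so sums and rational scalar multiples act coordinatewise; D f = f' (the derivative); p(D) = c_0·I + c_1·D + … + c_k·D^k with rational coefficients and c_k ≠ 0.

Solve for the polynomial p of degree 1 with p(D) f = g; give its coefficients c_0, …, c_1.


D^0 f = -(4/3)x^3 + 5x
D^1 f = -4x^2 + 5
matching coefficients of g against c_0 f + c_1 Df + … from the top degree down determines the c_i
solution: c_0 = -1, c_1 = -2

c_0 = -1, c_1 = -2


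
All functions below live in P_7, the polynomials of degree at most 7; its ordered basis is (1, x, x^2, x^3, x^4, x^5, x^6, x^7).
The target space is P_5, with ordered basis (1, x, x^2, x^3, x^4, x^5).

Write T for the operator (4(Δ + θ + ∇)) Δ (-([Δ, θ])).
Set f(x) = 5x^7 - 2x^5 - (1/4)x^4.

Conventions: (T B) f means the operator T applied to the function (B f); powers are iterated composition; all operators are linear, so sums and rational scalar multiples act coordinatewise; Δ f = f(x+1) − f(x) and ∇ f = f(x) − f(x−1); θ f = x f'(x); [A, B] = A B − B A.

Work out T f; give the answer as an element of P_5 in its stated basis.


θ f = 35x^7 - 10x^5 - x^4
Δ θ f = 245x^6 + 735x^5 + 1175x^4 + 1121x^3 + 629x^2 + 191x + 24
Δ f = 35x^6 + 105x^5 + 165x^4 + 154x^3 + (167/2)x^2 + 24x + 11/4
θ Δ f = 210x^6 + 525x^5 + 660x^4 + 462x^3 + 167x^2 + 24x
[Δ, θ] f = 35x^6 + 210x^5 + 515x^4 + 659x^3 + 462x^2 + 167x + 24
(-([Δ, θ])) f = -35x^6 - 210x^5 - 515x^4 - 659x^3 - 462x^2 - 167x - 24
Δ (-([Δ, θ])) f = -210x^5 - 1575x^4 - 4860x^3 - 7692x^2 - 6221x - 2048
Δ Δ (-([Δ, θ])) f = -1050x^4 - 8400x^3 - 26130x^2 - 37314x - 20558
θ Δ (-([Δ, θ])) f = -1050x^5 - 6300x^4 - 14580x^3 - 15384x^2 - 6221x
∇ Δ (-([Δ, θ])) f = -1050x^4 - 4200x^3 - 7230x^2 - 6054x - 2024
(Δ + θ + ∇) Δ (-([Δ, θ])) f = -1050x^5 - 8400x^4 - 27180x^3 - 48744x^2 - 49589x - 22582
(4(Δ + θ + ∇)) Δ (-([Δ, θ])) f = -4200x^5 - 33600x^4 - 108720x^3 - 194976x^2 - 198356x - 90328

the image equals g(x) = -4200x^5 - 33600x^4 - 108720x^3 - 194976x^2 - 198356x - 90328


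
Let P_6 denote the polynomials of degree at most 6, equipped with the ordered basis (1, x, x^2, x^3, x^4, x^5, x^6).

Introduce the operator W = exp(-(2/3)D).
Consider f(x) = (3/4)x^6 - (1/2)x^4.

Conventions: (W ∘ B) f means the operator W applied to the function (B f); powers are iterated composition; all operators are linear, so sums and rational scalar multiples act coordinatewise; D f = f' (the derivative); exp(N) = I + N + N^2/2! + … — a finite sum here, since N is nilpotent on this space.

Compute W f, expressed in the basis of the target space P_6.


g(x) = (3/4)x^6 - 3x^5 + (9/2)x^4 - (28/9)x^3 + (8/9)x^2 - 8/243

order-1 term: -3x^5 + (4/3)x^3
order-2 term: 5x^4 - (4/3)x^2
order-3 term: -(40/9)x^3 + (16/27)x
order-4 term: (20/9)x^2 - 8/81
order-5 term: -(16/27)x
order-6 term: 16/243
the series for exp(-(2/3)D) f terminates at order 6
exp(-(2/3)D) f = (3/4)x^6 - 3x^5 + (9/2)x^4 - (28/9)x^3 + (8/9)x^2 - 8/243


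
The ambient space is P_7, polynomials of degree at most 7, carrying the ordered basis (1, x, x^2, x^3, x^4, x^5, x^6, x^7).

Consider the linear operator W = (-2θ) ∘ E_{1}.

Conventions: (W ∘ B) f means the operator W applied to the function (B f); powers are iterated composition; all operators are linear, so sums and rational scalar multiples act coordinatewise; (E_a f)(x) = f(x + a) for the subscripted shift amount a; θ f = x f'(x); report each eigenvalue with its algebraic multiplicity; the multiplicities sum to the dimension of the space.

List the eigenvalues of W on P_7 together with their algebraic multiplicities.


image of 1: 0
image of x: -2x
image of x^2: -4x^2 - 4x
image of x^3: -6x^3 - 12x^2 - 6x
image of x^4: -8x^4 - 24x^3 - 24x^2 - 8x
image of x^5: -10x^5 - 40x^4 - 60x^3 - 40x^2 - 10x
image of x^6: -12x^6 - 60x^5 - 120x^4 - 120x^3 - 60x^2 - 12x
image of x^7: -14x^7 - 84x^6 - 210x^5 - 280x^4 - 210x^3 - 84x^2 - 14x
the matrix is upper triangular; its diagonal is (0, -2, -4, -6, -8, -10, -12, -14)
for a triangular matrix the eigenvalues are the diagonal entries, with algebraic multiplicity their repetition count

λ = -14 (multiplicity 1), λ = -12 (multiplicity 1), λ = -10 (multiplicity 1), λ = -8 (multiplicity 1), λ = -6 (multiplicity 1), λ = -4 (multiplicity 1), λ = -2 (multiplicity 1), λ = 0 (multiplicity 1)


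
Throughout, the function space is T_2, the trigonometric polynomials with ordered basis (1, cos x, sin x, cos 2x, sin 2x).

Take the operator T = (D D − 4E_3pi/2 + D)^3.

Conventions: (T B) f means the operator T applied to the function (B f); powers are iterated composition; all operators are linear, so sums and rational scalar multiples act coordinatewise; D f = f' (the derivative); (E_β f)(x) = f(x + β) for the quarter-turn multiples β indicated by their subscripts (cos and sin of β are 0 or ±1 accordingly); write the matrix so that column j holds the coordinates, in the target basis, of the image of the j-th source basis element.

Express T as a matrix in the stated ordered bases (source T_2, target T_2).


the matrix is [[-64, 0, 0, 0, 0]; [0, 74, -110, 0, 0]; [0, 110, 74, 0, 0]; [0, 0, 0, 0, -8]; [0, 0, 0, 8, 0]] (rows listed top to bottom)

image of 1: -64
image of cos x: 74cos x + 110sin x
image of sin x: -110cos x + 74sin x
image of cos 2x: 8sin 2x
image of sin 2x: -8cos 2x
each image's coordinates form column j of the matrix


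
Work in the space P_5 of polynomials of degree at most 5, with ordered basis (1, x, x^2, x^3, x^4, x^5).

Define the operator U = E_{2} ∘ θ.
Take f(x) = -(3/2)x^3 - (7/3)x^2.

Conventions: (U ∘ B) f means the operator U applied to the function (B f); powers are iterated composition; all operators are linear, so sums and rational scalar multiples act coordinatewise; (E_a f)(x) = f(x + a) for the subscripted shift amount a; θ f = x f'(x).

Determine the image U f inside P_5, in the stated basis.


g(x) = -(9/2)x^3 - (95/3)x^2 - (218/3)x - 164/3

θ f = -(9/2)x^3 - (14/3)x^2
E_{2} θ f = -(9/2)x^3 - (95/3)x^2 - (218/3)x - 164/3


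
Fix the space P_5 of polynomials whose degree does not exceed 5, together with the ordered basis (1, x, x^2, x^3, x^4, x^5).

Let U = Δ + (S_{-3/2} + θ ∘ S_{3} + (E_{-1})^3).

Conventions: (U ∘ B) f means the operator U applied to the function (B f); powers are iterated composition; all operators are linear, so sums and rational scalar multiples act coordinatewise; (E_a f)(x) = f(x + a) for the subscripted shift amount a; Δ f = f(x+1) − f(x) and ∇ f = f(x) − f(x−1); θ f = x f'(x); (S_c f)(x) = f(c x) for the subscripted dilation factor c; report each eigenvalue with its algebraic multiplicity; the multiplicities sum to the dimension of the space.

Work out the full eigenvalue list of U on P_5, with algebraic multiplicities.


λ = 2 (multiplicity 1), λ = 5/2 (multiplicity 1), λ = 85/4 (multiplicity 1), λ = 629/8 (multiplicity 1), λ = 5281/16 (multiplicity 1), λ = 38669/32 (multiplicity 1)

image of 1: 2
image of x: (5/2)x - 2
image of x^2: (85/4)x^2 - 4x + 10
image of x^3: (629/8)x^3 - 6x^2 + 30x - 26
image of x^4: (5281/16)x^4 - 8x^3 + 60x^2 - 104x + 82
image of x^5: (38669/32)x^5 - 10x^4 + 100x^3 - 260x^2 + 410x - 242
the matrix is upper triangular; its diagonal is (2, 5/2, 85/4, 629/8, 5281/16, 38669/32)
for a triangular matrix the eigenvalues are the diagonal entries, with algebraic multiplicity their repetition count


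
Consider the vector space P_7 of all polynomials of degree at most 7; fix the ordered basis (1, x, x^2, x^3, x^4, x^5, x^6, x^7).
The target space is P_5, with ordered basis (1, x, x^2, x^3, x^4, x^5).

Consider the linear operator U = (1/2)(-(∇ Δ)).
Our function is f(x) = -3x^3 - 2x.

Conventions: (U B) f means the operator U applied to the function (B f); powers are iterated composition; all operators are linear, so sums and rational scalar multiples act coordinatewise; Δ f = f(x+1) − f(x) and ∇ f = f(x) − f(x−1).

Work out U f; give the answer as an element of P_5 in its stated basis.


Δ f = -9x^2 - 9x - 5
∇ Δ f = -18x
(-(∇ Δ)) f = 18x
((1/2)(-(∇ Δ))) f = 9x

g(x) = 9x


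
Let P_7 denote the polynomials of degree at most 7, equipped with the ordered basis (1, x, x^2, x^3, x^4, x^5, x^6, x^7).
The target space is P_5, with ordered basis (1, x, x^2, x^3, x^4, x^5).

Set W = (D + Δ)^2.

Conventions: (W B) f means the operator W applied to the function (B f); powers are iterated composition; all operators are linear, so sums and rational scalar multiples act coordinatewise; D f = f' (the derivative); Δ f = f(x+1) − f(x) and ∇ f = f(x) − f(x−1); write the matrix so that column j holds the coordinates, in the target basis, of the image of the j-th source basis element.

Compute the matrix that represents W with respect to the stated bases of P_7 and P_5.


image of 1: 0
image of x: 0
image of x^2: 8
image of x^3: 24x + 12
image of x^4: 48x^2 + 48x + 22
image of x^5: 80x^3 + 120x^2 + 110x + 40
image of x^6: 120x^4 + 240x^3 + 330x^2 + 240x + 74
image of x^7: 168x^5 + 420x^4 + 770x^3 + 840x^2 + 518x + 140
each image's coordinates form column j of the matrix

the matrix is [[0, 0, 8, 12, 22, 40, 74, 140]; [0, 0, 0, 24, 48, 110, 240, 518]; [0, 0, 0, 0, 48, 120, 330, 840]; [0, 0, 0, 0, 0, 80, 240, 770]; [0, 0, 0, 0, 0, 0, 120, 420]; [0, 0, 0, 0, 0, 0, 0, 168]] (rows listed top to bottom)


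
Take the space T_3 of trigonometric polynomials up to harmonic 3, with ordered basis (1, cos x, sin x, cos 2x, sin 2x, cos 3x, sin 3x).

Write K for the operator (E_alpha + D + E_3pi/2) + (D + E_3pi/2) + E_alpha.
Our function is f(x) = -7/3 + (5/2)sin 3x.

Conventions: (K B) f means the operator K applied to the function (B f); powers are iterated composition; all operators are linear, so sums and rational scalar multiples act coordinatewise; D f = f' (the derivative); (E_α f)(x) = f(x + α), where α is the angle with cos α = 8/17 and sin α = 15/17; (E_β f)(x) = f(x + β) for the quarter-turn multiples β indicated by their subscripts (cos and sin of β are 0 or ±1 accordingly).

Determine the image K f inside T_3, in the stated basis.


the image equals g(x) = -28/3 + (95785/4913)cos 3x - (24440/4913)sin 3x

E_alpha f = -7/3 - (2475/9826)cos 3x - (12220/4913)sin 3x
D f = (15/2)cos 3x
E_3pi/2 f = -7/3 + (5/2)cos 3x
(E_alpha + D + E_3pi/2) f = -14/3 + (95785/9826)cos 3x - (12220/4913)sin 3x
D f = (15/2)cos 3x
E_3pi/2 f = -7/3 + (5/2)cos 3x
(D + E_3pi/2) f = -7/3 + 10cos 3x
E_alpha f = -7/3 - (2475/9826)cos 3x - (12220/4913)sin 3x
((E_alpha + D + E_3pi/2) + (D + E_3pi/2) + E_alpha) f = -28/3 + (95785/4913)cos 3x - (24440/4913)sin 3x


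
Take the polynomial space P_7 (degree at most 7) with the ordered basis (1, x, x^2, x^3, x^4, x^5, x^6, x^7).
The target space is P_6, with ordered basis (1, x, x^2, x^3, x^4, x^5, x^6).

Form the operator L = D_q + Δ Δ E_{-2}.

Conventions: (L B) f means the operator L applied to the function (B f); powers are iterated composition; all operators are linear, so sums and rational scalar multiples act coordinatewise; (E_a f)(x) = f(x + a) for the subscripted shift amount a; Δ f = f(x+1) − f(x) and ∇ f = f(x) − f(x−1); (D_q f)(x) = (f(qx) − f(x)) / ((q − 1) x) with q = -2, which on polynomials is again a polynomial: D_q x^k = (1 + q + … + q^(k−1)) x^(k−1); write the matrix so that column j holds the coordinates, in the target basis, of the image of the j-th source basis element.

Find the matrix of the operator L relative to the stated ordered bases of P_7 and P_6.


the matrix is [[0, 1, 2, -6, 14, -30, 62, -126]; [0, 0, -1, 6, -24, 70, -180, 434]; [0, 0, 0, 3, 12, -60, 210, -630]; [0, 0, 0, 0, -5, 20, -120, 490]; [0, 0, 0, 0, 0, 11, 30, -210]; [0, 0, 0, 0, 0, 0, -21, 42]; [0, 0, 0, 0, 0, 0, 0, 43]] (rows listed top to bottom)

image of 1: 0
image of x: 1
image of x^2: -x + 2
image of x^3: 3x^2 + 6x - 6
image of x^4: -5x^3 + 12x^2 - 24x + 14
image of x^5: 11x^4 + 20x^3 - 60x^2 + 70x - 30
image of x^6: -21x^5 + 30x^4 - 120x^3 + 210x^2 - 180x + 62
image of x^7: 43x^6 + 42x^5 - 210x^4 + 490x^3 - 630x^2 + 434x - 126
each image's coordinates form column j of the matrix


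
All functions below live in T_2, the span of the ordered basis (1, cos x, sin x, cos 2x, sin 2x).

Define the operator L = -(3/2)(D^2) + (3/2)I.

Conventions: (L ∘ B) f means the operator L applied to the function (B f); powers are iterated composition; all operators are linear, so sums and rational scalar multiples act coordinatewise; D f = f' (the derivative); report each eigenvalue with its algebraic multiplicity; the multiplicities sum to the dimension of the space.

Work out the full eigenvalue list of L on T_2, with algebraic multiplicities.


λ = 3/2 (multiplicity 1), λ = 3 (multiplicity 2), λ = 15/2 (multiplicity 2)

image of 1: 3/2
image of cos x: 3cos x
image of sin x: 3sin x
image of cos 2x: (15/2)cos 2x
image of sin 2x: (15/2)sin 2x
the matrix is diagonal; its diagonal is (3/2, 3, 3, 15/2, 15/2)
for a triangular matrix the eigenvalues are the diagonal entries, with algebraic multiplicity their repetition count


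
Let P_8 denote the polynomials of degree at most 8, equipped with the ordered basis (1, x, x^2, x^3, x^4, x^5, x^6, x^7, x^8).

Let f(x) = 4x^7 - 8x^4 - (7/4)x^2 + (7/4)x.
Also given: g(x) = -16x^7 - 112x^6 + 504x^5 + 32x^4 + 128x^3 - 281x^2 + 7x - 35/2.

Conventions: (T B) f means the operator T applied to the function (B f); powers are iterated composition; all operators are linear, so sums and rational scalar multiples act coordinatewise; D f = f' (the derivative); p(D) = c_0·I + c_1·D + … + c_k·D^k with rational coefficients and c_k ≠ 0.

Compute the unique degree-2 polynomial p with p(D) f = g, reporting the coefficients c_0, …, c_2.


D^0 f = 4x^7 - 8x^4 - (7/4)x^2 + (7/4)x
D^1 f = 28x^6 - 32x^3 - (7/2)x + 7/4
D^2 f = 168x^5 - 96x^2 - 7/2
matching coefficients of g against c_0 f + c_1 Df + … from the top degree down determines the c_i
solution: c_0 = -4, c_1 = -4, c_2 = 3

p(D) = -4·I − 4·D + 3·D^2, i.e. c_0 = -4, c_1 = -4, c_2 = 3


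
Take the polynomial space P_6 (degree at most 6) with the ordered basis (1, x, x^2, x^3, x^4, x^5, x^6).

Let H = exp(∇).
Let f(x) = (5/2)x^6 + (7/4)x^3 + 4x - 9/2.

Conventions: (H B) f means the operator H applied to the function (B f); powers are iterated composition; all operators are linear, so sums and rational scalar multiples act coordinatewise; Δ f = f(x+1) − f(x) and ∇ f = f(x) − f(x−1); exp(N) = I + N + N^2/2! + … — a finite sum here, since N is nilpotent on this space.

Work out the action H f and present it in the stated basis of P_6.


order-1 term: 15x^5 - (75/2)x^4 + 50x^3 - (129/4)x^2 + (39/4)x + 13/4
order-2 term: (75/2)x^4 - 150x^3 + (525/2)x^2 - (879/4)x + 289/4
order-3 term: 50x^3 - 225x^2 + 375x - 893/4
order-4 term: (75/2)x^2 - 150x + 325/2
order-5 term: 15x - 75/2
order-6 term: 5/2
the series for exp(∇) f terminates at order 6
exp(∇) f = (5/2)x^6 + 15x^5 - (193/4)x^3 + (171/4)x^2 + 34x - 99/4

the image equals g(x) = (5/2)x^6 + 15x^5 - (193/4)x^3 + (171/4)x^2 + 34x - 99/4


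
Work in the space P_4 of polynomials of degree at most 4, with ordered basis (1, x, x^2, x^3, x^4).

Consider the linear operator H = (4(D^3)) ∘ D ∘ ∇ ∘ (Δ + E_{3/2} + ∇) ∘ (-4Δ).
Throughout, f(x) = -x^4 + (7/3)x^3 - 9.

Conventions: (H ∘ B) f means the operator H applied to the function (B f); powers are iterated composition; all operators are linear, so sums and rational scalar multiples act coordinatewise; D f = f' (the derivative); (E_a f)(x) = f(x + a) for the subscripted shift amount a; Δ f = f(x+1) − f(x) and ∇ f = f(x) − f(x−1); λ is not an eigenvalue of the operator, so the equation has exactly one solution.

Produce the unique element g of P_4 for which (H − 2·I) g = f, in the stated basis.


write g with unknown coordinates in the stated basis and equate coefficients in (H − 2·I) g = f
solving from the highest basis element down gives g = (1/2)x^4 - (7/6)x^3 + 9/2
check: H g = 0
so H g − 2·g = -x^4 + (7/3)x^3 - 9 = f ✓

g(x) = (1/2)x^4 - (7/6)x^3 + 9/2


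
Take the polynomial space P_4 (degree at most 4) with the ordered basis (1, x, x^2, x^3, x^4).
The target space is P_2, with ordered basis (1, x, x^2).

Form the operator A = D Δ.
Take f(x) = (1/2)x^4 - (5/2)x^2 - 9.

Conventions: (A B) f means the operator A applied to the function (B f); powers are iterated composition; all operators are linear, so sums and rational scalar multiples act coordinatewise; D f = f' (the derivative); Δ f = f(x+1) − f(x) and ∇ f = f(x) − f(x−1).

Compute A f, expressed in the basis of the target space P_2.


Δ f = 2x^3 + 3x^2 - 3x - 2
D Δ f = 6x^2 + 6x - 3

the image equals g(x) = 6x^2 + 6x - 3


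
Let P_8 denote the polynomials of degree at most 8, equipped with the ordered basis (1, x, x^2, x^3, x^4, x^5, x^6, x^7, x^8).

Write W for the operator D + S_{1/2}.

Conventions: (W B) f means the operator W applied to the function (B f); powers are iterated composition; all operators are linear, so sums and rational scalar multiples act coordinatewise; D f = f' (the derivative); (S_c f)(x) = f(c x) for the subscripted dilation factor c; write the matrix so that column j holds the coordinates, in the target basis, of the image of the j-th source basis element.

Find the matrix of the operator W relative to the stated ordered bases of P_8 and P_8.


the matrix is [[1, 1, 0, 0, 0, 0, 0, 0, 0]; [0, 1/2, 2, 0, 0, 0, 0, 0, 0]; [0, 0, 1/4, 3, 0, 0, 0, 0, 0]; [0, 0, 0, 1/8, 4, 0, 0, 0, 0]; [0, 0, 0, 0, 1/16, 5, 0, 0, 0]; [0, 0, 0, 0, 0, 1/32, 6, 0, 0]; [0, 0, 0, 0, 0, 0, 1/64, 7, 0]; [0, 0, 0, 0, 0, 0, 0, 1/128, 8]; [0, 0, 0, 0, 0, 0, 0, 0, 1/256]] (rows listed top to bottom)

image of 1: 1
image of x: (1/2)x + 1
image of x^2: (1/4)x^2 + 2x
image of x^3: (1/8)x^3 + 3x^2
image of x^4: (1/16)x^4 + 4x^3
image of x^5: (1/32)x^5 + 5x^4
image of x^6: (1/64)x^6 + 6x^5
image of x^7: (1/128)x^7 + 7x^6
image of x^8: (1/256)x^8 + 8x^7
each image's coordinates form column j of the matrix


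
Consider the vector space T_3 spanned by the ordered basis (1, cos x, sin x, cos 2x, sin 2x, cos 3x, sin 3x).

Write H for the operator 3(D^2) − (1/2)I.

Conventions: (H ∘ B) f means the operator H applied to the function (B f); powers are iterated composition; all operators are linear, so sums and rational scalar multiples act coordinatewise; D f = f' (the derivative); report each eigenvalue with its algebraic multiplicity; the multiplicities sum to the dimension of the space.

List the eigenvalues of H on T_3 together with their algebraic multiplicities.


λ = -55/2 (multiplicity 2), λ = -25/2 (multiplicity 2), λ = -7/2 (multiplicity 2), λ = -1/2 (multiplicity 1)

image of 1: -1/2
image of cos x: -(7/2)cos x
image of sin x: -(7/2)sin x
image of cos 2x: -(25/2)cos 2x
image of sin 2x: -(25/2)sin 2x
image of cos 3x: -(55/2)cos 3x
image of sin 3x: -(55/2)sin 3x
the matrix is diagonal; its diagonal is (-1/2, -7/2, -7/2, -25/2, -25/2, -55/2, -55/2)
for a triangular matrix the eigenvalues are the diagonal entries, with algebraic multiplicity their repetition count


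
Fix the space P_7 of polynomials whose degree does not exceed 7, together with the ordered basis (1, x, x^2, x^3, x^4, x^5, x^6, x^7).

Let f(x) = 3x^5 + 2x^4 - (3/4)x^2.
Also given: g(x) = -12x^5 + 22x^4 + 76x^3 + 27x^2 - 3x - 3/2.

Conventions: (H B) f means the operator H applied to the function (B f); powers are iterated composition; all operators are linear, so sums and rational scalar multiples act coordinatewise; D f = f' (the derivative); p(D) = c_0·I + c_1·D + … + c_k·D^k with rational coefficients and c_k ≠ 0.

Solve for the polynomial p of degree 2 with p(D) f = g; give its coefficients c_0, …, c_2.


D^0 f = 3x^5 + 2x^4 - (3/4)x^2
D^1 f = 15x^4 + 8x^3 - (3/2)x
D^2 f = 60x^3 + 24x^2 - 3/2
matching coefficients of g against c_0 f + c_1 Df + … from the top degree down determines the c_i
solution: c_0 = -4, c_1 = 2, c_2 = 1

p(D) = -4·I + 2·D + D^2, i.e. c_0 = -4, c_1 = 2, c_2 = 1


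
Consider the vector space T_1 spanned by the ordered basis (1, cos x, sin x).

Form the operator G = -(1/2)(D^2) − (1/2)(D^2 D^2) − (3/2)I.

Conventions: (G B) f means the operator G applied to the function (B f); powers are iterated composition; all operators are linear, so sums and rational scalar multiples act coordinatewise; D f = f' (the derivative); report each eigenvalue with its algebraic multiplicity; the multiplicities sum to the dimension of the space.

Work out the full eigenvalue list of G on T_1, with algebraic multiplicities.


image of 1: -3/2
image of cos x: -(3/2)cos x
image of sin x: -(3/2)sin x
the matrix is diagonal; its diagonal is (-3/2, -3/2, -3/2)
for a triangular matrix the eigenvalues are the diagonal entries, with algebraic multiplicity their repetition count

λ = -3/2 (multiplicity 3)


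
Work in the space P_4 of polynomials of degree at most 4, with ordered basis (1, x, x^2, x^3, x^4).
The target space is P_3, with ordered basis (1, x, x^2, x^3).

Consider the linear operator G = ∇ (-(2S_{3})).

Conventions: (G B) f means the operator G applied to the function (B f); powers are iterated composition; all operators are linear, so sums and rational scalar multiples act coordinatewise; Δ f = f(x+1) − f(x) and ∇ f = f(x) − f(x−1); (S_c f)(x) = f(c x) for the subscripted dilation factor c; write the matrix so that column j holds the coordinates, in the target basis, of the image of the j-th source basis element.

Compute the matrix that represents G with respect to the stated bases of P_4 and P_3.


image of 1: 0
image of x: -6
image of x^2: -36x + 18
image of x^3: -162x^2 + 162x - 54
image of x^4: -648x^3 + 972x^2 - 648x + 162
each image's coordinates form column j of the matrix

the matrix is [[0, -6, 18, -54, 162]; [0, 0, -36, 162, -648]; [0, 0, 0, -162, 972]; [0, 0, 0, 0, -648]] (rows listed top to bottom)


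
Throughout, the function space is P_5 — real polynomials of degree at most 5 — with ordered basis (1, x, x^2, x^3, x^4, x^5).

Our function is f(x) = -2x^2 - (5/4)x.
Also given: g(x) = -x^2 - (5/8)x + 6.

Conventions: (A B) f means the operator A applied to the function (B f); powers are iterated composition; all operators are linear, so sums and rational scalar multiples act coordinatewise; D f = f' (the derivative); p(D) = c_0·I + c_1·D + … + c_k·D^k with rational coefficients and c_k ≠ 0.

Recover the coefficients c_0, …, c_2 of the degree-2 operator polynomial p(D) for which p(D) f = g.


c_0 = 1/2, c_1 = 0, c_2 = -3/2

D^0 f = -2x^2 - (5/4)x
D^1 f = -4x - 5/4
D^2 f = -4
matching coefficients of g against c_0 f + c_1 Df + … from the top degree down determines the c_i
solution: c_0 = 1/2, c_1 = 0, c_2 = -3/2


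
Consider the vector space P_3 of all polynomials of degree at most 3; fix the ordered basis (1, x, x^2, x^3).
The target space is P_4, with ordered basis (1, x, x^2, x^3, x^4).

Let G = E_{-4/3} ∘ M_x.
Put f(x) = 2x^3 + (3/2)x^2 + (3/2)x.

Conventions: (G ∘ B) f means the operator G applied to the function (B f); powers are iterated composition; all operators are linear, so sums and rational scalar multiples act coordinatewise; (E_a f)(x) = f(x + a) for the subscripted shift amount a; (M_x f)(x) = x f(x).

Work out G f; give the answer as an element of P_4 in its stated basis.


the result is g(x) = 2x^4 - (55/6)x^3 + (101/6)x^2 - (404/27)x + 440/81

M_x f = 2x^4 + (3/2)x^3 + (3/2)x^2
E_{-4/3} M_x f = 2x^4 - (55/6)x^3 + (101/6)x^2 - (404/27)x + 440/81


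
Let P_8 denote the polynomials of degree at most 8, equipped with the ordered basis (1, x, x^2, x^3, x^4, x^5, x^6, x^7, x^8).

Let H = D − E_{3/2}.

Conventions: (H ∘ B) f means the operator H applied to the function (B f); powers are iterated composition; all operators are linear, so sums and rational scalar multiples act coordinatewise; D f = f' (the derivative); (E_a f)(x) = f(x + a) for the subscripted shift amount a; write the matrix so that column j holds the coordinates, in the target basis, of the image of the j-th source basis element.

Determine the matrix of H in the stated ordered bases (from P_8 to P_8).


image of 1: -1
image of x: -x - 1/2
image of x^2: -x^2 - x - 9/4
image of x^3: -x^3 - (3/2)x^2 - (27/4)x - 27/8
image of x^4: -x^4 - 2x^3 - (27/2)x^2 - (27/2)x - 81/16
image of x^5: -x^5 - (5/2)x^4 - (45/2)x^3 - (135/4)x^2 - (405/16)x - 243/32
image of x^6: -x^6 - 3x^5 - (135/4)x^4 - (135/2)x^3 - (1215/16)x^2 - (729/16)x - 729/64
image of x^7: -x^7 - (7/2)x^6 - (189/4)x^5 - (945/8)x^4 - (2835/16)x^3 - (5103/32)x^2 - (5103/64)x - 2187/128
image of x^8: -x^8 - 4x^7 - 63x^6 - 189x^5 - (2835/8)x^4 - (1701/4)x^3 - (5103/16)x^2 - (2187/16)x - 6561/256
each image's coordinates form column j of the matrix

the matrix is [[-1, -1/2, -9/4, -27/8, -81/16, -243/32, -729/64, -2187/128, -6561/256]; [0, -1, -1, -27/4, -27/2, -405/16, -729/16, -5103/64, -2187/16]; [0, 0, -1, -3/2, -27/2, -135/4, -1215/16, -5103/32, -5103/16]; [0, 0, 0, -1, -2, -45/2, -135/2, -2835/16, -1701/4]; [0, 0, 0, 0, -1, -5/2, -135/4, -945/8, -2835/8]; [0, 0, 0, 0, 0, -1, -3, -189/4, -189]; [0, 0, 0, 0, 0, 0, -1, -7/2, -63]; [0, 0, 0, 0, 0, 0, 0, -1, -4]; [0, 0, 0, 0, 0, 0, 0, 0, -1]] (rows listed top to bottom)


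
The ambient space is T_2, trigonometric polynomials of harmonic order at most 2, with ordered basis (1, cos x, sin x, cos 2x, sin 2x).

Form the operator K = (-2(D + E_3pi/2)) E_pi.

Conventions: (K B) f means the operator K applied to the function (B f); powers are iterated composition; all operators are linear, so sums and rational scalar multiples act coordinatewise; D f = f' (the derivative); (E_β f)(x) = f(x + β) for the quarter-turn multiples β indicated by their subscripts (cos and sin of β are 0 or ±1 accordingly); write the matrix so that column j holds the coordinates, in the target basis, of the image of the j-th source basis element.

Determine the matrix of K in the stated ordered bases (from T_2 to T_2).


the matrix is [[-2, 0, 0, 0, 0]; [0, 0, 0, 0, 0]; [0, 0, 0, 0, 0]; [0, 0, 0, 2, -4]; [0, 0, 0, 4, 2]] (rows listed top to bottom)

image of 1: -2
image of cos x: 0
image of sin x: 0
image of cos 2x: 2cos 2x + 4sin 2x
image of sin 2x: -4cos 2x + 2sin 2x
each image's coordinates form column j of the matrix


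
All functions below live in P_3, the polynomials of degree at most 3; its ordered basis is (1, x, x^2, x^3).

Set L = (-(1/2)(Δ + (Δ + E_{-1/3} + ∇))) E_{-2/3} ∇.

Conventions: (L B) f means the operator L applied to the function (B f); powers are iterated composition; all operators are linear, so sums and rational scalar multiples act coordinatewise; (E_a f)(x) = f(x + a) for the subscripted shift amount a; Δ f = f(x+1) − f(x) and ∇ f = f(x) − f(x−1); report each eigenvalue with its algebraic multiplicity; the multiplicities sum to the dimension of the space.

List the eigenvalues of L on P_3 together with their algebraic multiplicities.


image of 1: 0
image of x: -1/2
image of x^2: -x - 3/2
image of x^3: -(3/2)x^2 - (9/2)x + 11/2
the matrix is upper triangular; its diagonal is (0, 0, 0, 0)
for a triangular matrix the eigenvalues are the diagonal entries, with algebraic multiplicity their repetition count

λ = 0 (multiplicity 4)


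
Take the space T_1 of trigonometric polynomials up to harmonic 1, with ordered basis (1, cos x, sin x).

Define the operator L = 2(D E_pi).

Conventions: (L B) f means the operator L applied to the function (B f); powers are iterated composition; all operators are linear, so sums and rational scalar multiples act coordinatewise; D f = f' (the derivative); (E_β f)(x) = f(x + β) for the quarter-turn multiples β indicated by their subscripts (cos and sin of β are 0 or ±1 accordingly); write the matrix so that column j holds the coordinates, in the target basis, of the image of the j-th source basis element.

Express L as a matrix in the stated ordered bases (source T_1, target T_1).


the matrix is [[0, 0, 0]; [0, 0, -2]; [0, 2, 0]] (rows listed top to bottom)

image of 1: 0
image of cos x: 2sin x
image of sin x: -2cos x
each image's coordinates form column j of the matrix


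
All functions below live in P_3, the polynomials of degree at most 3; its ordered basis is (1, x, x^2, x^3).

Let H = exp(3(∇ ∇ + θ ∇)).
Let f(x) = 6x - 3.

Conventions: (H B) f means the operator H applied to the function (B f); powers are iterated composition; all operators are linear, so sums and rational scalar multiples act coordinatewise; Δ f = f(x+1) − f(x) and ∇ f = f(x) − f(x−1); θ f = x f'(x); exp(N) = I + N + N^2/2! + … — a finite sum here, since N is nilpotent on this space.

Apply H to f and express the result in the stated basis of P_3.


g(x) = 6x - 3

the series for exp(3(∇ ∇ + θ ∇)) f terminates at order 0
exp(3(∇ ∇ + θ ∇)) f = 6x - 3


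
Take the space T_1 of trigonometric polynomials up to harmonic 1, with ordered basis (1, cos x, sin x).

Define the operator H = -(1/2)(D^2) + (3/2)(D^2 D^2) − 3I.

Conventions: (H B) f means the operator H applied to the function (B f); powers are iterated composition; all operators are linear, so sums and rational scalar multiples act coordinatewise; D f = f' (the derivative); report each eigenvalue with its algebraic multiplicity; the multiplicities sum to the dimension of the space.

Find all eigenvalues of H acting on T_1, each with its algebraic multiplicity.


image of 1: -3
image of cos x: -cos x
image of sin x: -sin x
the matrix is diagonal; its diagonal is (-3, -1, -1)
for a triangular matrix the eigenvalues are the diagonal entries, with algebraic multiplicity their repetition count

λ = -3 (multiplicity 1), λ = -1 (multiplicity 2)


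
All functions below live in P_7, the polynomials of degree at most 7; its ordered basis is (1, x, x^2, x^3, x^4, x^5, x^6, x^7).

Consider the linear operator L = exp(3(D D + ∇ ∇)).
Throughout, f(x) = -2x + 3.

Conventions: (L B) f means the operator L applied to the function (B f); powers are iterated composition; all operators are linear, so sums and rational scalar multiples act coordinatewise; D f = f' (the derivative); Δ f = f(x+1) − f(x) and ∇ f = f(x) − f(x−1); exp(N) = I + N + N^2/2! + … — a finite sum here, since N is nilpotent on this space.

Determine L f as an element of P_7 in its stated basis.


the series for exp(3(D D + ∇ ∇)) f terminates at order 0
exp(3(D D + ∇ ∇)) f = -2x + 3

the result is g(x) = -2x + 3


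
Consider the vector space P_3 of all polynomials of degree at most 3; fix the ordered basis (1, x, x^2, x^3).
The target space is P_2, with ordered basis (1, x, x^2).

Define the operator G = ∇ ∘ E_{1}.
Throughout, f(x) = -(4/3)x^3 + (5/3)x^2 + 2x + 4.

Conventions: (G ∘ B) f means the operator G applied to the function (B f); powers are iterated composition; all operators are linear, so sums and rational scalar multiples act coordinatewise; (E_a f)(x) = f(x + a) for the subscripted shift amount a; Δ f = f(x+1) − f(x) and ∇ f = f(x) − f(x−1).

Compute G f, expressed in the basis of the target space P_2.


g(x) = -4x^2 - (2/3)x + 7/3

E_{1} f = -(4/3)x^3 - (7/3)x^2 + (4/3)x + 19/3
∇ E_{1} f = -4x^2 - (2/3)x + 7/3
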